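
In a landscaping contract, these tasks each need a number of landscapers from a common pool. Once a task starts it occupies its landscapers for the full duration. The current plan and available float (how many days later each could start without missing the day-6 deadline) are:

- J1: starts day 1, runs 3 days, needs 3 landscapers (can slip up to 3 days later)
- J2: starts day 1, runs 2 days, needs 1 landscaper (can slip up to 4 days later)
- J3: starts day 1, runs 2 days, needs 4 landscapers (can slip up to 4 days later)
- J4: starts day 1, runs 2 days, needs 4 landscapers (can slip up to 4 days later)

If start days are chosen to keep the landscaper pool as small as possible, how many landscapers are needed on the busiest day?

7

Early-start (J1@1, J2@1, J3@1, J4@1) gives peak 12: d1:12  d2:12  d3:3  d4:0  d5:0  d6:0.
Shift J3→3, J4→5.
Schedule J1@1, J2@1, J3@3, J4@5: d1:4  d2:4  d3:7  d4:4  d5:4  d6:4 — peak 7.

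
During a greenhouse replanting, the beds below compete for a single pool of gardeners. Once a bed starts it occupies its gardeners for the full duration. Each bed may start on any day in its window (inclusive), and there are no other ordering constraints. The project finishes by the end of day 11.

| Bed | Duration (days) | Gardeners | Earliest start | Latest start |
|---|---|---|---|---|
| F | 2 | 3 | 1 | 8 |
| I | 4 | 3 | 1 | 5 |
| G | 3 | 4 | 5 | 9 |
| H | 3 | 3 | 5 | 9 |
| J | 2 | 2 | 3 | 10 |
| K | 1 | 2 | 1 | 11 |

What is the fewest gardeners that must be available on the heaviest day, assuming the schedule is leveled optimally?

Early-start (F@1, I@1, G@5, H@5, J@3, K@1) gives peak 8: d1:8  d2:6  d3:5  d4:5  d5:7  d6:7  d7:7  d8:0  d9:0  d10:0  d11:0.
Shift H→8, K→5.
Schedule F@1, I@1, G@5, H@8, J@3, K@5: d1:6  d2:6  d3:5  d4:5  d5:6  d6:4  d7:4  d8:3  d9:3  d10:3  d11:0 — peak 6.

6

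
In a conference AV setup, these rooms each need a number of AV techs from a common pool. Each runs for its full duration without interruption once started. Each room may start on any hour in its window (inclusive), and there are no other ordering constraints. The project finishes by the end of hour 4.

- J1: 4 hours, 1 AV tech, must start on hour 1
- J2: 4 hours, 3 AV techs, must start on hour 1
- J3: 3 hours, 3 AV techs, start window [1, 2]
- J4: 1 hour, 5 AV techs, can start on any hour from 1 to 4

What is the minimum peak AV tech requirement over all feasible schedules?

Early-start (J1@1, J2@1, J3@1, J4@1) gives peak 12: h1:12  h2:7  h3:7  h4:4.
Shift J4→4.
Schedule J1@1, J2@1, J3@1, J4@4: h1:7  h2:7  h3:7  h4:9 — peak 9.
No arrangement of the 8 feasible schedules does better.

9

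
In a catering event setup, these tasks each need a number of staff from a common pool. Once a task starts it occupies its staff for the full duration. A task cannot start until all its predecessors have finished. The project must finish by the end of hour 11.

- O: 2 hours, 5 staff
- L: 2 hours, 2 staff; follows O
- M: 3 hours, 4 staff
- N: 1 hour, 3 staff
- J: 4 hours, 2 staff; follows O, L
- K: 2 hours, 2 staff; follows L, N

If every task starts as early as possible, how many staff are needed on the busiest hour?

Early-start schedule: O@1, L@3, M@1, N@1, J@5, K@5.
Load per hour: hour 1: 12, hour 2: 9, hour 3: 6, hour 4: 2, hour 5: 4, hour 6: 4, hour 7: 2, hour 8: 2, hour 9: 0, hour 10: 0, hour 11: 0.
Peak is 12.

12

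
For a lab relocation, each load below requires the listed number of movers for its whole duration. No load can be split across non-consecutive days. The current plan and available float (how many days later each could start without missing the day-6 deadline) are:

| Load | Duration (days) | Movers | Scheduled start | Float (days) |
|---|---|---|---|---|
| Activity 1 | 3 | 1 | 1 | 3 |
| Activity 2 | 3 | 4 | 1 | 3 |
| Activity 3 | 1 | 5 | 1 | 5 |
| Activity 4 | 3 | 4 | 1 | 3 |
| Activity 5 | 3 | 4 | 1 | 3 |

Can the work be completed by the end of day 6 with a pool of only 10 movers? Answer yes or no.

Schedule Activity 1@1, Activity 2@1, Activity 3@4, Activity 4@1, Activity 5@4: d1:9  d2:9  d3:9  d4:9  d5:4  d6:4 — peak 9 ≤ 10.

yes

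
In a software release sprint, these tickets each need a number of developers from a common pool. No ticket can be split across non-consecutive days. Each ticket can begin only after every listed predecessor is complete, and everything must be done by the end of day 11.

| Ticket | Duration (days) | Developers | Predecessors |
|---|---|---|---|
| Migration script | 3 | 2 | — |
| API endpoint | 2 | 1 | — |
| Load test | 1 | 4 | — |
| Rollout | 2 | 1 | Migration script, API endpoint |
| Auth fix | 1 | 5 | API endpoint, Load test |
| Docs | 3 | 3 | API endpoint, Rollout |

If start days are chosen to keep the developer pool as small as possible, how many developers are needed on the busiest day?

5

Early-start (Migration script@1, API endpoint@1, Load test@1, Rollout@4, Auth fix@3, Docs@6) gives peak 7: d1:7  d2:3  d3:7  d4:1  d5:1  d6:3  d7:3  d8:3  d9:0  d10:0  d11:0.
Shift Load test→4, Auth fix→6, Docs→7.
Schedule Migration script@1, API endpoint@1, Load test@4, Rollout@4, Auth fix@6, Docs@7: d1:3  d2:3  d3:2  d4:5  d5:1  d6:5  d7:3  d8:3  d9:3  d10:0  d11:0 — peak 5.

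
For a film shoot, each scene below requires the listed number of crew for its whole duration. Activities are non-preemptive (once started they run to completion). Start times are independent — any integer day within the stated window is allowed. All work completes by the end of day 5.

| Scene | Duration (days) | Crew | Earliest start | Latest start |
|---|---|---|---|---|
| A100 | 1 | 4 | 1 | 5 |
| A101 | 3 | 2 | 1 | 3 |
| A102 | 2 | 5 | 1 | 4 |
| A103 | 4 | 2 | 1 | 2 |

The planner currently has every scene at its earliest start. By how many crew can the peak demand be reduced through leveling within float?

6

Early-start peak: d1:13  d2:9  d3:4  d4:2  d5:0 ⇒ 13.
Leveled (A100@1, A101@1, A102@4, A103@2): d1:6  d2:4  d3:4  d4:7  d5:7 ⇒ 7.
Reduction 13 − 7 = 6.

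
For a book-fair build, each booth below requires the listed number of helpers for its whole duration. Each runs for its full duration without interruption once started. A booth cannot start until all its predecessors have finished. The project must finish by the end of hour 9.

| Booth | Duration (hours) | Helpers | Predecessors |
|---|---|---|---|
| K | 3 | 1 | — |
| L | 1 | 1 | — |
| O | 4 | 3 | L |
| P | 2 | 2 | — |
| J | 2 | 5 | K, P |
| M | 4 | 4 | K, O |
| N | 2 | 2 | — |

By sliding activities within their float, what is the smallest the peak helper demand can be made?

Schedule K@1, L@1, O@2, P@1, J@4, M@6, N@1: h1:6  h2:8  h3:4  h4:8  h5:8  h6:4  h7:4  h8:4  h9:4 — peak 8.

8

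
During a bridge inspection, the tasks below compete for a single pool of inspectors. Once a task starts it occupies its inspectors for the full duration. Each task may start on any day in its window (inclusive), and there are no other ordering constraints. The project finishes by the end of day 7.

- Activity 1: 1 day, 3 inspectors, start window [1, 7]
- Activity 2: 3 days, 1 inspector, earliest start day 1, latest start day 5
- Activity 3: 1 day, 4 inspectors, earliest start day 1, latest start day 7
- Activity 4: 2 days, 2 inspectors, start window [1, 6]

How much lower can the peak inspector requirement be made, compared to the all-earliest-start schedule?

Early-start peak: d1:10  d2:3  d3:1  d4:0  d5:0  d6:0  d7:0 ⇒ 10.
Leveled (Activity 1@1, Activity 2@1, Activity 3@4, Activity 4@2): d1:4  d2:3  d3:3  d4:4  d5:0  d6:0  d7:0 ⇒ 4.
Reduction 10 − 4 = 6.

6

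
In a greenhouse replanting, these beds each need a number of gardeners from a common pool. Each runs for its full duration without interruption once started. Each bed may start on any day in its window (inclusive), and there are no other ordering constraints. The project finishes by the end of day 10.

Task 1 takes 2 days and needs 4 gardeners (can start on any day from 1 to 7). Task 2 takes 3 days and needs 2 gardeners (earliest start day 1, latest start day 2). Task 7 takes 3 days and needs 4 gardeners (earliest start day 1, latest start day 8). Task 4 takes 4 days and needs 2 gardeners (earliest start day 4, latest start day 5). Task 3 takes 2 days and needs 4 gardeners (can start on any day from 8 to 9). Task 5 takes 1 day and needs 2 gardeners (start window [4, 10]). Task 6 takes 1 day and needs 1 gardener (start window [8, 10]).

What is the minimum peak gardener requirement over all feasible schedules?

Early-start (Task 1@1, Task 2@1, Task 7@1, Task 4@4, Task 3@8, Task 5@4, Task 6@8) gives peak 10: d1:10  d2:10  d3:6  d4:4  d5:2  d6:2  d7:2  d8:5  d9:4  d10:0.
Shift Task 7→3, Task 5→6.
Schedule Task 1@1, Task 2@1, Task 7@3, Task 4@4, Task 3@8, Task 5@6, Task 6@8: d1:6  d2:6  d3:6  d4:6  d5:6  d6:4  d7:2  d8:5  d9:4  d10:0 — peak 6.

6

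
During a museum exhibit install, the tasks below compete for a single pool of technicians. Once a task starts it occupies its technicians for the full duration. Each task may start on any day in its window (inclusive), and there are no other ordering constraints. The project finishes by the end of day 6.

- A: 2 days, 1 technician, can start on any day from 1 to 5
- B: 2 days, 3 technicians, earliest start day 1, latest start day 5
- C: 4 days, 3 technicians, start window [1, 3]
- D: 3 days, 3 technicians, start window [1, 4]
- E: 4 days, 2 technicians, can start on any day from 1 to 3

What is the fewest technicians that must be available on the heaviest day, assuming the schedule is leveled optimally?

8

Early-start (A@1, B@1, C@1, D@1, E@1) gives peak 12: d1:12  d2:12  d3:8  d4:5  d5:0  d6:0.
Shift D→3, E→3.
Schedule A@1, B@1, C@1, D@3, E@3: d1:7  d2:7  d3:8  d4:8  d5:5  d6:2 — peak 8.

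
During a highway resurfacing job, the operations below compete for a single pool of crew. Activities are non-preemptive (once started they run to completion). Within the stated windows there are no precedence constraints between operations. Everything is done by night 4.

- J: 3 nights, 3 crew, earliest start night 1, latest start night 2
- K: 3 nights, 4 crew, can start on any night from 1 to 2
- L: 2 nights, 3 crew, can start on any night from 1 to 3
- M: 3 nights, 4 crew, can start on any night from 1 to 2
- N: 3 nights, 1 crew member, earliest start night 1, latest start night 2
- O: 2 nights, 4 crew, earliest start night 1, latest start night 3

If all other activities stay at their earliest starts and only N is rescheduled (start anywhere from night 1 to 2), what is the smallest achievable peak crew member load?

19

N@1: n1:19  n2:19  n3:12  n4:0 → peak 19
N@2: n1:18  n2:19  n3:12  n4:1 → peak 19
Best is N@1, peak 19.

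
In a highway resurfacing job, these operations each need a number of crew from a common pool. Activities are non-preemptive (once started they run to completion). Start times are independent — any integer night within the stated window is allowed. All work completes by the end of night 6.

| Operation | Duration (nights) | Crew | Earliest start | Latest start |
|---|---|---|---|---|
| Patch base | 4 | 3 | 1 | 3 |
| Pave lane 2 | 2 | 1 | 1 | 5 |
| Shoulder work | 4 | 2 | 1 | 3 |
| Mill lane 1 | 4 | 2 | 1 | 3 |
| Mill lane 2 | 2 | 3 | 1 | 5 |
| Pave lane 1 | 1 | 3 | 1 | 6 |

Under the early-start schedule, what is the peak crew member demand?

14

Early-start schedule: Patch base@1, Pave lane 2@1, Shoulder work@1, Mill lane 1@1, Mill lane 2@1, Pave lane 1@1.
Load per night: night 1: 14, night 2: 11, night 3: 7, night 4: 7, night 5: 0, night 6: 0.
Peak is 14.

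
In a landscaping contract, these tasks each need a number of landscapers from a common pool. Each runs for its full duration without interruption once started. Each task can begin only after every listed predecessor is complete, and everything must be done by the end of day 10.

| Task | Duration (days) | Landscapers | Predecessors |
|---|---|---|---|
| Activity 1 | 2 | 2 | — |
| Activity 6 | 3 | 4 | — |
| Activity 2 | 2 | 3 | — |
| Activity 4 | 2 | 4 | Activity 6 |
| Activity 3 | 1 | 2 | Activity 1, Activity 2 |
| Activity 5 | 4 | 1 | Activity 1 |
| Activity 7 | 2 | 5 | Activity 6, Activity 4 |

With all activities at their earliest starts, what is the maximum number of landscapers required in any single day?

Early-start schedule: Activity 1@1, Activity 6@1, Activity 2@1, Activity 4@4, Activity 3@3, Activity 5@3, Activity 7@6.
Load per day: day 1: 9, day 2: 9, day 3: 7, day 4: 5, day 5: 5, day 6: 6, day 7: 5, day 8: 0, day 9: 0, day 10: 0.
Peak is 9.

9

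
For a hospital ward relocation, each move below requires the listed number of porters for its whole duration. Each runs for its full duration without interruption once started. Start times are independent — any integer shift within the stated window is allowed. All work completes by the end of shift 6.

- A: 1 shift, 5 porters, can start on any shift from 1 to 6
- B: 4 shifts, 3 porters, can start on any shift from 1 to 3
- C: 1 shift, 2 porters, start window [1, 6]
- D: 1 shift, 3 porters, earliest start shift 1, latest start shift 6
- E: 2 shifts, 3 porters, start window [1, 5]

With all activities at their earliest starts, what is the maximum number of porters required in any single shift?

16

Early-start schedule: A@1, B@1, C@1, D@1, E@1.
Load per shift: shift 1: 16, shift 2: 6, shift 3: 3, shift 4: 3, shift 5: 0, shift 6: 0.
Peak is 16.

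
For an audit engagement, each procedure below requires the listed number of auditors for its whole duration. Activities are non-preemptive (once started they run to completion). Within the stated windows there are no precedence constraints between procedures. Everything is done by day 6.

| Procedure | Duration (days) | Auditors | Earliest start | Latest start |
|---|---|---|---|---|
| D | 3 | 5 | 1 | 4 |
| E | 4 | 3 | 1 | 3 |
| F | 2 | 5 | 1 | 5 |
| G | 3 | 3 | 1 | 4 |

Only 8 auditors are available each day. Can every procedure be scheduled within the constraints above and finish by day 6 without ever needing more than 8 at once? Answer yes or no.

Schedule D@1, E@1, F@5, G@4: d1:8  d2:8  d3:8  d4:6  d5:8  d6:8 — peak 8 ≤ 8.

yes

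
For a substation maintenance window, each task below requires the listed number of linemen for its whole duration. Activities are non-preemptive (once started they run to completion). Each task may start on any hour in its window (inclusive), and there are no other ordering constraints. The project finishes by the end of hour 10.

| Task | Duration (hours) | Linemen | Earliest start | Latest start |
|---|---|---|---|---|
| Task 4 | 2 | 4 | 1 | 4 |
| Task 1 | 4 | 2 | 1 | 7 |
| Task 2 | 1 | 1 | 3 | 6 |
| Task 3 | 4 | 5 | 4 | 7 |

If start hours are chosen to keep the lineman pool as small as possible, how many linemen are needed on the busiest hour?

Early-start (Task 4@1, Task 1@1, Task 2@3, Task 3@4) gives peak 7: h1:6  h2:6  h3:3  h4:7  h5:5  h6:5  h7:5  h8:0  h9:0  h10:0.
Shift Task 1→3, Task 3→7.
Schedule Task 4@1, Task 1@3, Task 2@3, Task 3@7: h1:4  h2:4  h3:3  h4:2  h5:2  h6:2  h7:5  h8:5  h9:5  h10:5 — peak 5.

5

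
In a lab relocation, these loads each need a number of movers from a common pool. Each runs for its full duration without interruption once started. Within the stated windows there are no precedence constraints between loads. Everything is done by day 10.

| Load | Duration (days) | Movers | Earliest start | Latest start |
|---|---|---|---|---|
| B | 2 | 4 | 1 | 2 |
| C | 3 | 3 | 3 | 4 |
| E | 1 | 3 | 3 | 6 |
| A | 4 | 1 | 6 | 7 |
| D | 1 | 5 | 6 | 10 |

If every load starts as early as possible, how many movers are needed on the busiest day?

Early-start schedule: B@1, C@3, E@3, A@6, D@6.
Load per day: day 1: 4, day 2: 4, day 3: 6, day 4: 3, day 5: 3, day 6: 6, day 7: 1, day 8: 1, day 9: 1, day 10: 0.
Peak is 6.

6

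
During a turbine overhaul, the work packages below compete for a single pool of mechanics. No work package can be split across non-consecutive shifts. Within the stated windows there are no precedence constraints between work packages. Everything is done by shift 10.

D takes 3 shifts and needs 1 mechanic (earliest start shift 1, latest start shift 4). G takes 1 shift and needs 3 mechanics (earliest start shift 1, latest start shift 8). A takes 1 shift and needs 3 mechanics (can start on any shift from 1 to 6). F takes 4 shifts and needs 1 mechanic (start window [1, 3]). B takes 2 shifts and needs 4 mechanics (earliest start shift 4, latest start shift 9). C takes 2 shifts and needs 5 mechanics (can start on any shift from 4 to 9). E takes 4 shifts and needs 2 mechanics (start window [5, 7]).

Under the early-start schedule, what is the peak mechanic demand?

11

Early-start schedule: D@1, G@1, A@1, F@1, B@4, C@4, E@5.
Load per shift: shift 1: 8, shift 2: 2, shift 3: 2, shift 4: 10, shift 5: 11, shift 6: 2, shift 7: 2, shift 8: 2, shift 9: 0, shift 10: 0.
Peak is 11.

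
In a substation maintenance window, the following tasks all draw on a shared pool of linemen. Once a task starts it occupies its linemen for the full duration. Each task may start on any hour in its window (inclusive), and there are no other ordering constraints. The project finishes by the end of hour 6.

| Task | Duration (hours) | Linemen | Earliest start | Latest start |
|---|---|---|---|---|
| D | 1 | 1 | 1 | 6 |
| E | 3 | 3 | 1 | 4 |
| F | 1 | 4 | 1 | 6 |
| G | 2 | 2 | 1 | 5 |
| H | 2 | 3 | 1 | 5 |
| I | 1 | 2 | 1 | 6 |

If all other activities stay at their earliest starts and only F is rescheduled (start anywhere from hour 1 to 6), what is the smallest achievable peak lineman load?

F@1: h1:15  h2:8  h3:3  h4:0  h5:0  h6:0 → peak 15
F@2: h1:11  h2:12  h3:3  h4:0  h5:0  h6:0 → peak 12
F@3: h1:11  h2:8  h3:7  h4:0  h5:0  h6:0 → peak 11
F@4: h1:11  h2:8  h3:3  h4:4  h5:0  h6:0 → peak 11
F@5: h1:11  h2:8  h3:3  h4:0  h5:4  h6:0 → peak 11
F@6: h1:11  h2:8  h3:3  h4:0  h5:0  h6:4 → peak 11
Best is F@3, peak 11.

11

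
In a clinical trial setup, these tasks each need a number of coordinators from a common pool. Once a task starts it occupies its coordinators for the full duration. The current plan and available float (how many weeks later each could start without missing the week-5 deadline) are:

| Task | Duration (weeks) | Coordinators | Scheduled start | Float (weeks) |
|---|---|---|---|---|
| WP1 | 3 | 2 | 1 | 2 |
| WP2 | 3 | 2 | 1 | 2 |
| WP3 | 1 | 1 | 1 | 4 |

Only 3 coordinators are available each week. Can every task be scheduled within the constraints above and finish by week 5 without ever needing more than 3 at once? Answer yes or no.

The minimum achievable peak is 4; 3 < 4, so no feasible schedule stays within the cap.

no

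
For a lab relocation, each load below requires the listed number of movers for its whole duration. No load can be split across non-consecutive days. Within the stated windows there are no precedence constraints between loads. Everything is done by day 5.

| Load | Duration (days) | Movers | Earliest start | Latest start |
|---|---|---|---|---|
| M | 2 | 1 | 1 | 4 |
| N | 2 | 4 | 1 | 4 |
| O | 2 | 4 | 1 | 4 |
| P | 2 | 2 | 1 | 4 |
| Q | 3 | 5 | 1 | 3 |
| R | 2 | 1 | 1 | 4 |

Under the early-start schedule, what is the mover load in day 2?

17

At early start, day 2 has: M, N, O, P, Q, R.
Demand: 1 + 4 + 4 + 2 + 5 + 1 = 17.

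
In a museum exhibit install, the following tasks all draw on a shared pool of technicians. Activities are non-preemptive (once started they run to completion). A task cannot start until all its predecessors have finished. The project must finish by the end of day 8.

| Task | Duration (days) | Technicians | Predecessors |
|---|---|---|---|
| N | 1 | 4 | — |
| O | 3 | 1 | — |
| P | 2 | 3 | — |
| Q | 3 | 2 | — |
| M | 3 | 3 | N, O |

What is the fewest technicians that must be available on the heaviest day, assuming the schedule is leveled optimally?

Early-start (N@1, O@1, P@1, Q@1, M@4) gives peak 10: d1:10  d2:6  d3:3  d4:3  d5:3  d6:3  d7:0  d8:0.
Shift P→2, Q→4.
Schedule N@1, O@1, P@2, Q@4, M@4: d1:5  d2:4  d3:4  d4:5  d5:5  d6:5  d7:0  d8:0 — peak 5.

5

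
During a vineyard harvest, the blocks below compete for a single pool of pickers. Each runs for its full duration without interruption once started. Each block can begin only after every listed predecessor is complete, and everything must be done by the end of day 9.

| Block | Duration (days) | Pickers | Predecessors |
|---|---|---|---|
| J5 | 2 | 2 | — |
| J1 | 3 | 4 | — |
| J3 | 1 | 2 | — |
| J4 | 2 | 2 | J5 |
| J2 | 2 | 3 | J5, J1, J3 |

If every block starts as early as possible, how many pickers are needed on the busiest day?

8

Early-start schedule: J5@1, J1@1, J3@1, J4@3, J2@4.
Load per day: day 1: 8, day 2: 6, day 3: 6, day 4: 5, day 5: 3, day 6: 0, day 7: 0, day 8: 0, day 9: 0.
Peak is 8.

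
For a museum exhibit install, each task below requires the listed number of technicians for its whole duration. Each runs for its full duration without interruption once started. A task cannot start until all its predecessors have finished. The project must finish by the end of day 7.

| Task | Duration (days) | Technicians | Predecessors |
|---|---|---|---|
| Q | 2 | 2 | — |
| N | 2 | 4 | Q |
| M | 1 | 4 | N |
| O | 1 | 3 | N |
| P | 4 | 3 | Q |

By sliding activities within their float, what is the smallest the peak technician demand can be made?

Early-start (Q@1, N@3, M@5, O@5, P@3) gives peak 10: d1:2  d2:2  d3:7  d4:7  d5:10  d6:3  d7:0.
Shift O→6.
Schedule Q@1, N@3, M@5, O@6, P@3: d1:2  d2:2  d3:7  d4:7  d5:7  d6:6  d7:0 — peak 7.

7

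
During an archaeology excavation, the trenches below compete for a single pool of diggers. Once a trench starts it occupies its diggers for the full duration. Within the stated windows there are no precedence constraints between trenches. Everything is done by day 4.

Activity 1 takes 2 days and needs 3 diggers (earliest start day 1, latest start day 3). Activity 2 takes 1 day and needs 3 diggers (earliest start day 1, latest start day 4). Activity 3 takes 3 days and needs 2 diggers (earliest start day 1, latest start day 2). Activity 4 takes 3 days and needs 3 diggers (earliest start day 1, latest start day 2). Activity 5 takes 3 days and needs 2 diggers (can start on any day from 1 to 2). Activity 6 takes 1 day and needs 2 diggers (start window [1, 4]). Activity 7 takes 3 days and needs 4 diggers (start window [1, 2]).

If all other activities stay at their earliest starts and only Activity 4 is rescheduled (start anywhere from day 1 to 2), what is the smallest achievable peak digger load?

16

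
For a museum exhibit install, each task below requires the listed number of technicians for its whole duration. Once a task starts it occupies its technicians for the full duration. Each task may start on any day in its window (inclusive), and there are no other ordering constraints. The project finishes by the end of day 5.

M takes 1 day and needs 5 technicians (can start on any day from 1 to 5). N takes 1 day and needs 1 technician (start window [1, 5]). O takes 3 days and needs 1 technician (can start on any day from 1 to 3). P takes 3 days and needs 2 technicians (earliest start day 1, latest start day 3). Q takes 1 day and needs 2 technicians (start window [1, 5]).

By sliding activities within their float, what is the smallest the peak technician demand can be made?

5

Early-start (M@1, N@1, O@1, P@1, Q@1) gives peak 11: d1:11  d2:3  d3:3  d4:0  d5:0.
Shift N→2, O→2, P→2, Q→3.
Schedule M@1, N@2, O@2, P@2, Q@3: d1:5  d2:4  d3:5  d4:3  d5:0 — peak 5.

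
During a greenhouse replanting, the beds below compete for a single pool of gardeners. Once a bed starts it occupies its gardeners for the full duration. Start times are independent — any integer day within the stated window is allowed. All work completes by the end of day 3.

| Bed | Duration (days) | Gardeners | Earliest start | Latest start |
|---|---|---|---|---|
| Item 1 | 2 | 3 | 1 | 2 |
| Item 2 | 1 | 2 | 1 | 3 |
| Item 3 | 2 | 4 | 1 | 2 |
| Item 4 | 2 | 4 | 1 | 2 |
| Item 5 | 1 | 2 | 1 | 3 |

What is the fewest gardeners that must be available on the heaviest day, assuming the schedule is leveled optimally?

11

Early-start (Item 1@1, Item 2@1, Item 3@1, Item 4@1, Item 5@1) gives peak 15: d1:15  d2:11  d3:0.
Shift Item 4→2.
Schedule Item 1@1, Item 2@1, Item 3@1, Item 4@2, Item 5@1: d1:11  d2:11  d3:4 — peak 11.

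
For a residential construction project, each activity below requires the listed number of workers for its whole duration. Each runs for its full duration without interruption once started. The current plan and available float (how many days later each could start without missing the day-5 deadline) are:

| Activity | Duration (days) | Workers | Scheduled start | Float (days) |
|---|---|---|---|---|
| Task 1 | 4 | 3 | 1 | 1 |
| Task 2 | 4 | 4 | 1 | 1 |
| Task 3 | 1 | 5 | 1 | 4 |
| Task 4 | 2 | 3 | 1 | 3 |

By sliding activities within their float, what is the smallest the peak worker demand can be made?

Early-start (Task 1@1, Task 2@1, Task 3@1, Task 4@1) gives peak 15: d1:15  d2:10  d3:7  d4:7  d5:0.
Shift Task 3→5.
Schedule Task 1@1, Task 2@1, Task 3@5, Task 4@1: d1:10  d2:10  d3:7  d4:7  d5:5 — peak 10.

10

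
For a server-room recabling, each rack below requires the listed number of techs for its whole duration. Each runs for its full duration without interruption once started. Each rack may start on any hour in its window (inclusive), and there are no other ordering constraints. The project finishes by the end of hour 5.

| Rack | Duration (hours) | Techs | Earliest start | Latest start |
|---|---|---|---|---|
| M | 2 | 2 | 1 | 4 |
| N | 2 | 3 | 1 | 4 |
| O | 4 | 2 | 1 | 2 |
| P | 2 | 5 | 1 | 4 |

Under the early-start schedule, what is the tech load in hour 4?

At early start, hour 4 has: O.
Demand: 2 = 2.

2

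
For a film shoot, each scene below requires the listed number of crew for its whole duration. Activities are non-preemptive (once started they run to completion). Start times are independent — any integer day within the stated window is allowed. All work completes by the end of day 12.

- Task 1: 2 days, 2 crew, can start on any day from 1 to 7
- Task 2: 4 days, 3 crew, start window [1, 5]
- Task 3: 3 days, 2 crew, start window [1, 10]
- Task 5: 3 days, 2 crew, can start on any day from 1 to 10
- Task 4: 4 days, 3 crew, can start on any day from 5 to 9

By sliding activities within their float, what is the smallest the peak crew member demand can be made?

5

Early-start (Task 1@1, Task 2@1, Task 3@1, Task 5@1, Task 4@5) gives peak 9: d1:9  d2:9  d3:7  d4:3  d5:3  d6:3  d7:3  d8:3  d9:0  d10:0  d11:0  d12:0.
Shift Task 3→3, Task 5→5, Task 4→6.
Schedule Task 1@1, Task 2@1, Task 3@3, Task 5@5, Task 4@6: d1:5  d2:5  d3:5  d4:5  d5:4  d6:5  d7:5  d8:3  d9:3  d10:0  d11:0  d12:0 — peak 5.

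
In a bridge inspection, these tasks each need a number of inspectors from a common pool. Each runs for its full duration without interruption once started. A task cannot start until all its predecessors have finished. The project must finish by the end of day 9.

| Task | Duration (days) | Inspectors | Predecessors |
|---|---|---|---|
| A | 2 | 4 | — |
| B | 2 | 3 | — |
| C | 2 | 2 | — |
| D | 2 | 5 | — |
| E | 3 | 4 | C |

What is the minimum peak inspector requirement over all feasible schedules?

5

Early-start (A@1, B@1, C@1, D@1, E@3) gives peak 14: d1:14  d2:14  d3:4  d4:4  d5:4  d6:0  d7:0  d8:0  d9:0.
Shift B→3, C→3, D→5, E→7.
Schedule A@1, B@3, C@3, D@5, E@7: d1:4  d2:4  d3:5  d4:5  d5:5  d6:5  d7:4  d8:4  d9:4 — peak 5.
Total inspector-days = 40 over 9 days ⇒ peak ≥ ⌈40/9⌉ = 5, so 5 is optimal.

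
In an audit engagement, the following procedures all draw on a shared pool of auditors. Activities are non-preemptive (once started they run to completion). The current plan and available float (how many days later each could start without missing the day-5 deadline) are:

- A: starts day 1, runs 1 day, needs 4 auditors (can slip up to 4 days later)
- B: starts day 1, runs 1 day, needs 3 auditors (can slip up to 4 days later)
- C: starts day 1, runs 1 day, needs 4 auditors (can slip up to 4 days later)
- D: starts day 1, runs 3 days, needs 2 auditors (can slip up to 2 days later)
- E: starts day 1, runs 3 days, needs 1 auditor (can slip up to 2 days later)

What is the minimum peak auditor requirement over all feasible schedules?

Early-start (A@1, B@1, C@1, D@1, E@1) gives peak 14: d1:14  d2:3  d3:3  d4:0  d5:0.
Shift B→2, C→5, D→2, E→3.
Schedule A@1, B@2, C@5, D@2, E@3: d1:4  d2:5  d3:3  d4:3  d5:5 — peak 5.

5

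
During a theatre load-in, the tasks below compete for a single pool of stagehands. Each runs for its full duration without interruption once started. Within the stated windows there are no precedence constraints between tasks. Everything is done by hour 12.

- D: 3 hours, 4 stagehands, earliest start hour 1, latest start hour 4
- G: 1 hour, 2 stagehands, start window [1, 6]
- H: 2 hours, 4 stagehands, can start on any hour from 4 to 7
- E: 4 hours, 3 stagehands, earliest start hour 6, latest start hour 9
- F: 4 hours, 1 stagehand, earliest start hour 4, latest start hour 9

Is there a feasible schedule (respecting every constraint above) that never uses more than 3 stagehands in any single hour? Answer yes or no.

Total stagehand-hours = 38; over 12 hours the average is 38/12 > 3, so some hour must exceed 3.

no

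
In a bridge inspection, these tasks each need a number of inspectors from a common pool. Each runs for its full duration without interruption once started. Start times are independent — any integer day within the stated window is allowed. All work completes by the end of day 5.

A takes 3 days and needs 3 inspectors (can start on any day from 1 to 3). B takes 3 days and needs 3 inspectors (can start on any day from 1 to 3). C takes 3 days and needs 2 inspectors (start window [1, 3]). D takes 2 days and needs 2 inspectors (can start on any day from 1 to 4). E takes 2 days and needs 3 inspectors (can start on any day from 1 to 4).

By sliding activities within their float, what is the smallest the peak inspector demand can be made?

8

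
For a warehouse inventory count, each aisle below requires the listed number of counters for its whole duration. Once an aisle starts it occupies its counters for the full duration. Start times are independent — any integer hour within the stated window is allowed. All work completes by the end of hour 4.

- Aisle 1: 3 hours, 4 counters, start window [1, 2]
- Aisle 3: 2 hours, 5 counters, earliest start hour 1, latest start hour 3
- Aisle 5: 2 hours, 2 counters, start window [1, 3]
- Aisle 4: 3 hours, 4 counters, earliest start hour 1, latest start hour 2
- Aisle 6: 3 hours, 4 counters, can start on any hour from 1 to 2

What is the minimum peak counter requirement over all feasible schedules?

17

Early-start (Aisle 1@1, Aisle 3@1, Aisle 5@1, Aisle 4@1, Aisle 6@1) gives peak 19: h1:19  h2:19  h3:12  h4:0.
Shift Aisle 5→3.
Schedule Aisle 1@1, Aisle 3@1, Aisle 5@3, Aisle 4@1, Aisle 6@1: h1:17  h2:17  h3:14  h4:2 — peak 17.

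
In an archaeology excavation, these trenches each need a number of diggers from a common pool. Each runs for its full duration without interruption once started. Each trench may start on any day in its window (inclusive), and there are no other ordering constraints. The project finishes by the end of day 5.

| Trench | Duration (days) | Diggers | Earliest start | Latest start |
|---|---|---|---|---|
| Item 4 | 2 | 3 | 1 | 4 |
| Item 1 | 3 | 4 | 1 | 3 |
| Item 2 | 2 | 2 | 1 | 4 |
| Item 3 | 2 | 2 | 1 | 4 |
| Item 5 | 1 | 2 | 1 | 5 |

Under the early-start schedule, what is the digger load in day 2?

11

At early start, day 2 has: Item 4, Item 1, Item 2, Item 3.
Demand: 3 + 4 + 2 + 2 = 11.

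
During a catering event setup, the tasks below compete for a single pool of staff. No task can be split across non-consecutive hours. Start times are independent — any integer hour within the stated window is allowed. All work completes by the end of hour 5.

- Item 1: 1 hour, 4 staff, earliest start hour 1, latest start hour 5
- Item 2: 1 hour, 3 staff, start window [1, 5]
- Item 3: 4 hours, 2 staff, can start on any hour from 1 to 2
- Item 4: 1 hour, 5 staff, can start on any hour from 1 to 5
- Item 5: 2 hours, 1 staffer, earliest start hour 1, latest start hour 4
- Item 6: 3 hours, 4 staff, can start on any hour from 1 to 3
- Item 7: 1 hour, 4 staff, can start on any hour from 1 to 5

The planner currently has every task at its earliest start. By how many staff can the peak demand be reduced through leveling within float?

Early-start peak: h1:23  h2:7  h3:6  h4:2  h5:0 ⇒ 23.
Leveled (Item 1@1, Item 2@1, Item 3@1, Item 4@2, Item 5@2, Item 6@3, Item 7@5): h1:9  h2:8  h3:7  h4:6  h5:8 ⇒ 9.
Reduction 23 − 9 = 14.

14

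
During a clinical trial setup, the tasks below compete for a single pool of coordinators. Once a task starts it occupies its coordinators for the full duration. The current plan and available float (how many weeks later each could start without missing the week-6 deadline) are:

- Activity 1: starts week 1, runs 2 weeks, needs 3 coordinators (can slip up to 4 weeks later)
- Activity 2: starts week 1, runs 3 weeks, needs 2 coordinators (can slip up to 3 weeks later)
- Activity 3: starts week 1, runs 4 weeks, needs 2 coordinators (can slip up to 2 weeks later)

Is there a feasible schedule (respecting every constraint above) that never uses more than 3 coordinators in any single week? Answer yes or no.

no

Total coordinator-weeks = 20; over 6 weeks the average is 20/6 > 3, so some week must exceed 3.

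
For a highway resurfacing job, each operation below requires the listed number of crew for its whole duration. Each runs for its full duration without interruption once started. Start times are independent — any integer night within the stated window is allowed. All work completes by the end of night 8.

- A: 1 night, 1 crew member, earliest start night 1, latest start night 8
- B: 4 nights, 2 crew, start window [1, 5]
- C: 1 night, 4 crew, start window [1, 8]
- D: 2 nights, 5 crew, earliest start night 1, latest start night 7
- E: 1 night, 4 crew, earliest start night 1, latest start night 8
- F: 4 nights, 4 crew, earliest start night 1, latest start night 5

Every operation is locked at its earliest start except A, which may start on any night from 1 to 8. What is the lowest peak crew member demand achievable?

A@1: n1:20  n2:11  n3:6  n4:6  n5:0  n6:0  n7:0  n8:0 → peak 20
A@2: n1:19  n2:12  n3:6  n4:6  n5:0  n6:0  n7:0  n8:0 → peak 19
A@3: n1:19  n2:11  n3:7  n4:6  n5:0  n6:0  n7:0  n8:0 → peak 19
A@4: n1:19  n2:11  n3:6  n4:7  n5:0  n6:0  n7:0  n8:0 → peak 19
A@5: n1:19  n2:11  n3:6  n4:6  n5:1  n6:0  n7:0  n8:0 → peak 19
A@6: n1:19  n2:11  n3:6  n4:6  n5:0  n6:1  n7:0  n8:0 → peak 19
A@7: n1:19  n2:11  n3:6  n4:6  n5:0  n6:0  n7:1  n8:0 → peak 19
A@8: n1:19  n2:11  n3:6  n4:6  n5:0  n6:0  n7:0  n8:1 → peak 19
Best is A@2, peak 19.

19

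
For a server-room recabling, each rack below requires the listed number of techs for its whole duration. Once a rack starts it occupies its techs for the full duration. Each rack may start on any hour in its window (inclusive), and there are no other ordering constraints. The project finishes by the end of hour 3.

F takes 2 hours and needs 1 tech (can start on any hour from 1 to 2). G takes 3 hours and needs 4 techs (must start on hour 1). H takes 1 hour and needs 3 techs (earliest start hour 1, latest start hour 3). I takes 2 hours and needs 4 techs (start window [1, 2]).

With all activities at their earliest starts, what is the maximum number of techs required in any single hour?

12

Early-start schedule: F@1, G@1, H@1, I@1.
Load per hour: hour 1: 12, hour 2: 9, hour 3: 4.
Peak is 12.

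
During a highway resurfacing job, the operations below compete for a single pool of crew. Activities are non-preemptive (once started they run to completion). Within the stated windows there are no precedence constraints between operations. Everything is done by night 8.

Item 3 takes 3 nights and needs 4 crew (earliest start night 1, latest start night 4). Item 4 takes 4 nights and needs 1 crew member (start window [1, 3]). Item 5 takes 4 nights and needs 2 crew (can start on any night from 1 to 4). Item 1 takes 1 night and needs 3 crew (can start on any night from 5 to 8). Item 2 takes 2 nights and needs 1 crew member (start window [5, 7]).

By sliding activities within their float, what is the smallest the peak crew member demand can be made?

Early-start (Item 3@1, Item 4@1, Item 5@1, Item 1@5, Item 2@5) gives peak 7: n1:7  n2:7  n3:7  n4:3  n5:4  n6:1  n7:0  n8:0.
Shift Item 5→4, Item 2→6.
Schedule Item 3@1, Item 4@1, Item 5@4, Item 1@5, Item 2@6: n1:5  n2:5  n3:5  n4:3  n5:5  n6:3  n7:3  n8:0 — peak 5.

5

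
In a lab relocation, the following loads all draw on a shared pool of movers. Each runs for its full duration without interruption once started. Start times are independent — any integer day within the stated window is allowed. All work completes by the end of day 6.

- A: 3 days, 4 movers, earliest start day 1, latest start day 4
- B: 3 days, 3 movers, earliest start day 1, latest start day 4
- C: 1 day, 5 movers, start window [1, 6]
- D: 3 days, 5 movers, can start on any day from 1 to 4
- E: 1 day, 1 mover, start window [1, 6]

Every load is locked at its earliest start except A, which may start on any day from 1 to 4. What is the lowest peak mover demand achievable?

14

A@1: d1:18  d2:12  d3:12  d4:0  d5:0  d6:0 → peak 18
A@2: d1:14  d2:12  d3:12  d4:4  d5:0  d6:0 → peak 14
A@3: d1:14  d2:8  d3:12  d4:4  d5:4  d6:0 → peak 14
A@4: d1:14  d2:8  d3:8  d4:4  d5:4  d6:4 → peak 14
Best is A@2, peak 14.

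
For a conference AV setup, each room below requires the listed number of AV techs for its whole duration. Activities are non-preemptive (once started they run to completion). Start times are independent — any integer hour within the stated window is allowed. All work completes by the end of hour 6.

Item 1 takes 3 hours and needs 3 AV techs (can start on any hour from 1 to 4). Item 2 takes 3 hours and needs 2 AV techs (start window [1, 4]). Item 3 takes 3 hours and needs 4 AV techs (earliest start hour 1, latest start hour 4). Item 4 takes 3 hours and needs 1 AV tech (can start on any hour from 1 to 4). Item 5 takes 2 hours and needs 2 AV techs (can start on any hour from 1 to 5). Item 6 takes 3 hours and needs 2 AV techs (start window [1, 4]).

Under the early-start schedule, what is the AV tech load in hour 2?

At early start, hour 2 has: Item 1, Item 2, Item 3, Item 4, Item 5, Item 6.
Demand: 3 + 2 + 4 + 1 + 2 + 2 = 14.

14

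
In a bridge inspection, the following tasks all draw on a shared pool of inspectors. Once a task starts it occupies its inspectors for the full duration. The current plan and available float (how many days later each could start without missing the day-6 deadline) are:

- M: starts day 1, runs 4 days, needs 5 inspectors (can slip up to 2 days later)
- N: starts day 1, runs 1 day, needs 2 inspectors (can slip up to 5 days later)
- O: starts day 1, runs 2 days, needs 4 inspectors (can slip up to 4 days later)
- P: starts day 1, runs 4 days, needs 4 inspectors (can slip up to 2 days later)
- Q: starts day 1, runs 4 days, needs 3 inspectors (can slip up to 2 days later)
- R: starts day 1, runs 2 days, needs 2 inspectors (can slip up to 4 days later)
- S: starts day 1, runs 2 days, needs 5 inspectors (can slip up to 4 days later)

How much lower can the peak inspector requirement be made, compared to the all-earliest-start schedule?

Early-start peak: d1:25  d2:23  d3:12  d4:12  d5:0  d6:0 ⇒ 25.
Leveled (M@1, N@1, O@1, P@3, Q@3, R@1, S@5): d1:13  d2:11  d3:12  d4:12  d5:12  d6:12 ⇒ 13.
Reduction 25 − 13 = 12.

12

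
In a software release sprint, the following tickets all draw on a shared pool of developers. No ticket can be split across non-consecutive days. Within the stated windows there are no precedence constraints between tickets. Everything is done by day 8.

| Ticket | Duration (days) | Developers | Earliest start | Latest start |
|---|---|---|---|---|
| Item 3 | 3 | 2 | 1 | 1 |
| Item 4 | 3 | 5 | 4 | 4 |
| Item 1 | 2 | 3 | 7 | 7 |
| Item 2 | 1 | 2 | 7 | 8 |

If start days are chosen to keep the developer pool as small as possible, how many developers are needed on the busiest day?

Schedule Item 3@1, Item 4@4, Item 1@7, Item 2@7: d1:2  d2:2  d3:2  d4:5  d5:5  d6:5  d7:5  d8:3 — peak 5.
No arrangement of the 2 feasible schedules does better.

5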